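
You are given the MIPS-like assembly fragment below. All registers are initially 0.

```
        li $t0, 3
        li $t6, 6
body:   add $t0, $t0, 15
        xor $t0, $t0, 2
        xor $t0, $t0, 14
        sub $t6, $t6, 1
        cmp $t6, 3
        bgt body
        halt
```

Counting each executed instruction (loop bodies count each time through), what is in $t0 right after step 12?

33

after li $t0, 3: $t0=3
after li $t6, 6: $t6=6
after add $t0, $t0, 15: $t0=3+15=18
after xor $t0, $t0, 2: $t0=18^2=16
after xor $t0, $t0, 14: $t0=16^14=30
after sub $t6, $t6, 1: $t6=6-1=5
cmp $t6, 3  (cmp 5,3)
bgt body: taken
after add $t0, $t0, 15: $t0=30+15=45
after xor $t0, $t0, 2: $t0=45^2=47
after xor $t0, $t0, 14: $t0=47^14=33
after sub $t6, $t6, 1: $t6=5-1=4
After step 12: $t0 = 33.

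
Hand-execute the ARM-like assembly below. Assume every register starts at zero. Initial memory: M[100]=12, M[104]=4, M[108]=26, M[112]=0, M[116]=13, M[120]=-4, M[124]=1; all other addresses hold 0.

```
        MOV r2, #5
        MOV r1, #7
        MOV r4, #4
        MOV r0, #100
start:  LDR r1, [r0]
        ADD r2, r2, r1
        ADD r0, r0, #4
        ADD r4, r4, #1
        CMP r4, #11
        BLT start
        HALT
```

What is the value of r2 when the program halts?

57

MOV r2, #5 → r2=5
MOV r1, #7 → r1=7
MOV r4, #4 → r4=4
MOV r0, #100 → r0=100
LDR r1, [r0] → r1=M[100]=12
ADD r2, r2, r1 → r2=5+12=17
ADD r0, r0, #4 → r0=100+4=104
ADD r4, r4, #1 → r4=4+1=5
CMP r4, #11  (cmp 5,11)
BLT start: taken
LDR r1, [r0] → r1=M[104]=4
ADD r2, r2, r1 → r2=17+4=21
ADD r0, r0, #4 → r0=104+4=108
ADD r4, r4, #1 → r4=5+1=6
CMP r4, #11  (cmp 6,11)
BLT start: taken
LDR r1, [r0] → r1=M[108]=26
ADD r2, r2, r1 → r2=21+26=47
ADD r0, r0, #4 → r0=108+4=112
ADD r4, r4, #1 → r4=6+1=7
CMP r4, #11  (cmp 7,11)
BLT start: taken
LDR r1, [r0] → r1=M[112]=0
ADD r2, r2, r1 → r2=47+0=47
ADD r0, r0, #4 → r0=112+4=116
ADD r4, r4, #1 → r4=7+1=8
CMP r4, #11  (cmp 8,11)
BLT start: taken
LDR r1, [r0] → r1=M[116]=13
ADD r2, r2, r1 → r2=47+13=60
ADD r0, r0, #4 → r0=116+4=120
ADD r4, r4, #1 → r4=8+1=9
CMP r4, #11  (cmp 9,11)
BLT start: taken
LDR r1, [r0] → r1=M[120]=-4
ADD r2, r2, r1 → r2=60+(-4)=56
ADD r0, r0, #4 → r0=120+4=124
ADD r4, r4, #1 → r4=9+1=10
CMP r4, #11  (cmp 10,11)
BLT start: taken
LDR r1, [r0] → r1=M[124]=1
ADD r2, r2, r1 → r2=56+1=57
ADD r0, r0, #4 → r0=124+4=128
ADD r4, r4, #1 → r4=10+1=11
CMP r4, #11  (cmp 11,11)
BLT start: not taken
halt.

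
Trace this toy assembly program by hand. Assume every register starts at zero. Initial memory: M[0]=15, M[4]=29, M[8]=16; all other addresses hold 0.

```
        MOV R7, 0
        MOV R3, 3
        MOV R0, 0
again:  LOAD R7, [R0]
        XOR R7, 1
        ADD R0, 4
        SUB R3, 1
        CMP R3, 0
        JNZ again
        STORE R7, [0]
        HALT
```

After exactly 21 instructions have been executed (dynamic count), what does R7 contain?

MOV R7, 0 → R7=0
MOV R3, 3 → R3=3
MOV R0, 0 → R0=0
LOAD R7, [R0] → R7=M[0]=15
XOR R7, 1 → R7=15^1=14
ADD R0, 4 → R0=0+4=4
SUB R3, 1 → R3=3-1=2
CMP R3, 0  (cmp 2,0)
JNZ again: taken
LOAD R7, [R0] → R7=M[4]=29
XOR R7, 1 → R7=29^1=28
ADD R0, 4 → R0=4+4=8
SUB R3, 1 → R3=2-1=1
CMP R3, 0  (cmp 1,0)
JNZ again: taken
LOAD R7, [R0] → R7=M[8]=16
XOR R7, 1 → R7=16^1=17
ADD R0, 4 → R0=8+4=12
SUB R3, 1 → R3=1-1=0
CMP R3, 0  (cmp 0,0)
JNZ again: not taken
After step 21: R7 = 17.

17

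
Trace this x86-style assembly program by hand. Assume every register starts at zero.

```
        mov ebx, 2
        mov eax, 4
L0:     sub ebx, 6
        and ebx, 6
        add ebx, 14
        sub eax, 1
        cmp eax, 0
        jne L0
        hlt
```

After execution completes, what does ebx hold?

mov ebx, 2 → ebx=2
mov eax, 4 → eax=4
sub ebx, 6 → ebx=2-6=-4
and ebx, 6 → ebx=(-4)&6=4
add ebx, 14 → ebx=4+14=18
sub eax, 1 → eax=4-1=3
cmp eax, 0  (cmp 3,0)
jne L0: taken
sub ebx, 6 → ebx=18-6=12
and ebx, 6 → ebx=12&6=4
add ebx, 14 → ebx=4+14=18
sub eax, 1 → eax=3-1=2
cmp eax, 0  (cmp 2,0)
jne L0: taken
sub ebx, 6 → ebx=18-6=12
and ebx, 6 → ebx=12&6=4
add ebx, 14 → ebx=4+14=18
sub eax, 1 → eax=2-1=1
cmp eax, 0  (cmp 1,0)
jne L0: taken
sub ebx, 6 → ebx=18-6=12
and ebx, 6 → ebx=12&6=4
add ebx, 14 → ebx=4+14=18
sub eax, 1 → eax=1-1=0
cmp eax, 0  (cmp 0,0)
jne L0: not taken
halt.

18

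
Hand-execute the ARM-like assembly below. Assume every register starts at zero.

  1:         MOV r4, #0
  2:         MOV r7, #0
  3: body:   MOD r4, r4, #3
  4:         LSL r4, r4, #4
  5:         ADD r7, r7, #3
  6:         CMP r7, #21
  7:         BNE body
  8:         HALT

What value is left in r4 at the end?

0

after MOV r4, #0: r4=0
after MOV r7, #0: r7=0
after MOD r4, r4, #3: r4=0%3=0
after LSL r4, r4, #4: r4=0<<4=0
after ADD r7, r7, #3: r7=0+3=3
CMP r7, #21  (cmp 3,21)
BNE body: taken
after MOD r4, r4, #3: r4=0%3=0
after LSL r4, r4, #4: r4=0<<4=0
after ADD r7, r7, #3: r7=3+3=6
CMP r7, #21  (cmp 6,21)
BNE body: taken
after MOD r4, r4, #3: r4=0%3=0
after LSL r4, r4, #4: r4=0<<4=0
after ADD r7, r7, #3: r7=6+3=9
CMP r7, #21  (cmp 9,21)
BNE body: taken
after MOD r4, r4, #3: r4=0%3=0
after LSL r4, r4, #4: r4=0<<4=0
after ADD r7, r7, #3: r7=9+3=12
CMP r7, #21  (cmp 12,21)
BNE body: taken
after MOD r4, r4, #3: r4=0%3=0
after LSL r4, r4, #4: r4=0<<4=0
after ADD r7, r7, #3: r7=12+3=15
CMP r7, #21  (cmp 15,21)
BNE body: taken
after MOD r4, r4, #3: r4=0%3=0
after LSL r4, r4, #4: r4=0<<4=0
after ADD r7, r7, #3: r7=15+3=18
CMP r7, #21  (cmp 18,21)
BNE body: taken
after MOD r4, r4, #3: r4=0%3=0
after LSL r4, r4, #4: r4=0<<4=0
after ADD r7, r7, #3: r7=18+3=21
CMP r7, #21  (cmp 21,21)
BNE body: not taken
halt.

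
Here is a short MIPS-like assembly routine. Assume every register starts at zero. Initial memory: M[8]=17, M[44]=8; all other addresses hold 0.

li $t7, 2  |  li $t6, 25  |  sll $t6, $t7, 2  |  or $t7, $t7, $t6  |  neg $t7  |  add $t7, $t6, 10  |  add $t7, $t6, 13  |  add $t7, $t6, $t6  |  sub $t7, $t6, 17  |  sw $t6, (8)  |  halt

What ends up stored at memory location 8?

8

$t7=2
$t6=25
$t6=2<<2=8
$t7=2|8=10
$t7=-(10)=-10
$t7=8+10=18
$t7=8+13=21
$t7=8+8=16
$t7=8-17=-9
sw $t6, (8) → M[8]=8
halt.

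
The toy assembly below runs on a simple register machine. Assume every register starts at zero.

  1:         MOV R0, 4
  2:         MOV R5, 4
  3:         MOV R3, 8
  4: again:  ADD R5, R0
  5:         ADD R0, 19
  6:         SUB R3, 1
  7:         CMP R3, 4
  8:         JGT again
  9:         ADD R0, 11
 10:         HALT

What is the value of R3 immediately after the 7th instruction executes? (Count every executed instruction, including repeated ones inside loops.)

R0=4
R5=4
R3=8
R5=4+4=8
R0=4+19=23
R3=8-1=7
CMP R3, 4  (cmp 7,4)
After step 7: R3 = 7.

7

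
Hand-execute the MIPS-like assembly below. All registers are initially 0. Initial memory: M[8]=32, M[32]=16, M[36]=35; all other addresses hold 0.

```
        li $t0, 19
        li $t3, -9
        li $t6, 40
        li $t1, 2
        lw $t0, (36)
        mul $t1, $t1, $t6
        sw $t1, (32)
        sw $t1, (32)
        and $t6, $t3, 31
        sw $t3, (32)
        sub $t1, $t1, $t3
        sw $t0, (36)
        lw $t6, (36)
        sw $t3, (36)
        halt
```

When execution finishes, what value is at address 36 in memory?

-9

after li $t0, 19: $t0=19
after li $t3, -9: $t3=-9
after li $t6, 40: $t6=40
after li $t1, 2: $t1=2
after lw $t0, (36): $t0=M[36]=35
after mul $t1, $t1, $t6: $t1=2*40=80
sw $t1, (32) → M[32]=80
sw $t1, (32) → M[32]=80
after and $t6, $t3, 31: $t6=(-9)&31=23
sw $t3, (32) → M[32]=-9
after sub $t1, $t1, $t3: $t1=80-(-9)=89
sw $t0, (36) → M[36]=35
after lw $t6, (36): $t6=M[36]=35
sw $t3, (36) → M[36]=-9
halt.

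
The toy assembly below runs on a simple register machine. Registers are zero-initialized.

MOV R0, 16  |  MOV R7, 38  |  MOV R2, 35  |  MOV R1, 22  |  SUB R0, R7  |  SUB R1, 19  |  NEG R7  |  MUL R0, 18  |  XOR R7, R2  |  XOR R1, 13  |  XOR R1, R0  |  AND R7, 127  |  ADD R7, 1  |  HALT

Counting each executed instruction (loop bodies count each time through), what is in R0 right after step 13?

MOV R0, 16 → R0=16
MOV R7, 38 → R7=38
MOV R2, 35 → R2=35
MOV R1, 22 → R1=22
SUB R0, R7 → R0=16-38=-22
SUB R1, 19 → R1=22-19=3
NEG R7 → R7=-(38)=-38
MUL R0, 18 → R0=(-22)*18=-396
XOR R7, R2 → R7=(-38)^35=-7
XOR R1, 13 → R1=3^13=14
XOR R1, R0 → R1=14^(-396)=-390
AND R7, 127 → R7=(-7)&127=121
ADD R7, 1 → R7=121+1=122
After step 13: R0 = -396.

-396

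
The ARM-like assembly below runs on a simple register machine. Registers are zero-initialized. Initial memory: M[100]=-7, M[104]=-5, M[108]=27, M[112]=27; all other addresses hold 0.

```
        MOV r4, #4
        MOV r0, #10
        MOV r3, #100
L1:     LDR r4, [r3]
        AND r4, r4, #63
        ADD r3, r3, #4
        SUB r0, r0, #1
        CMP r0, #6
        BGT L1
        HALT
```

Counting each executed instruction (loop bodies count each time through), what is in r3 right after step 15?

after MOV r4, #4: r4=4
after MOV r0, #10: r0=10
after MOV r3, #100: r3=100
after LDR r4, [r3]: r4=M[100]=-7
after AND r4, r4, #63: r4=(-7)&63=57
after ADD r3, r3, #4: r3=100+4=104
after SUB r0, r0, #1: r0=10-1=9
CMP r0, #6  (cmp 9,6)
BGT L1: taken
after LDR r4, [r3]: r4=M[104]=-5
after AND r4, r4, #63: r4=(-5)&63=59
after ADD r3, r3, #4: r3=104+4=108
after SUB r0, r0, #1: r0=9-1=8
CMP r0, #6  (cmp 8,6)
BGT L1: taken
After step 15: r3 = 108.

108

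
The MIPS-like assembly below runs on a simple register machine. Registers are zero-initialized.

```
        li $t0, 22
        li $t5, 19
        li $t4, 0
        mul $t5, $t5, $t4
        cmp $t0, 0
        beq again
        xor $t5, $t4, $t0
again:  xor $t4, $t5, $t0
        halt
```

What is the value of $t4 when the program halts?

0

$t0=22
$t5=19
$t4=0
$t5=19*0=0
cmp $t0, 0  (cmp 22,0)
beq again: not taken
$t5=0^22=22
$t4=22^22=0
halt.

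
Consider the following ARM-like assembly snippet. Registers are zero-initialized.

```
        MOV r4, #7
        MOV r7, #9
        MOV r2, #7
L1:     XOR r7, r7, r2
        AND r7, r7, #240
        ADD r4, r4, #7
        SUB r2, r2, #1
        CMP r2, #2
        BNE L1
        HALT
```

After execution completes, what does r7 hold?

r4=7
r7=9
r2=7
r7=9^7=14
r7=14&240=0
r4=7+7=14
r2=7-1=6
CMP r2, #2  (cmp 6,2)
BNE L1: taken
r7=0^6=6
r7=6&240=0
r4=14+7=21
r2=6-1=5
CMP r2, #2  (cmp 5,2)
BNE L1: taken
r7=0^5=5
r7=5&240=0
r4=21+7=28
r2=5-1=4
CMP r2, #2  (cmp 4,2)
BNE L1: taken
r7=0^4=4
r7=4&240=0
r4=28+7=35
r2=4-1=3
CMP r2, #2  (cmp 3,2)
BNE L1: taken
r7=0^3=3
r7=3&240=0
r4=35+7=42
r2=3-1=2
CMP r2, #2  (cmp 2,2)
BNE L1: not taken
halt.

0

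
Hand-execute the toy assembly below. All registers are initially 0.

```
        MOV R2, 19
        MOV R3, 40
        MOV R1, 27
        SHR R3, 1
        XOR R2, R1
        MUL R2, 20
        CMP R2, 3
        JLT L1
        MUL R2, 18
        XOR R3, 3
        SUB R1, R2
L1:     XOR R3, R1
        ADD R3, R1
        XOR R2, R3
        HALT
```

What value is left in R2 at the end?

after MOV R2, 19: R2=19
after MOV R3, 40: R3=40
after MOV R1, 27: R1=27
after SHR R3, 1: R3=40>>1=20
after XOR R2, R1: R2=19^27=8
after MUL R2, 20: R2=8*20=160
CMP R2, 3  (cmp 160,3)
JLT L1: not taken
after MUL R2, 18: R2=160*18=2880
after XOR R3, 3: R3=20^3=23
after SUB R1, R2: R1=27-2880=-2853
after XOR R3, R1: R3=23^(-2853)=-2868
after ADD R3, R1: R3=(-2868)+(-2853)=-5721
after XOR R2, R3: R2=2880^(-5721)=-7449
halt.

-7449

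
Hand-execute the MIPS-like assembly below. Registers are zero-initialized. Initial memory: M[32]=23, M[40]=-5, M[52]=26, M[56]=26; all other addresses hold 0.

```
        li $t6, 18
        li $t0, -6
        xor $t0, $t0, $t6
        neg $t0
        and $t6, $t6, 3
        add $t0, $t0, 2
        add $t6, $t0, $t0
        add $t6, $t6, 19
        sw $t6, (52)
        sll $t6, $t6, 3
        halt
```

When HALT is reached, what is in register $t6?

after li $t6, 18: $t6=18
after li $t0, -6: $t0=-6
after xor $t0, $t0, $t6: $t0=(-6)^18=-24
after neg $t0: $t0=-(-24)=24
after and $t6, $t6, 3: $t6=18&3=2
after add $t0, $t0, 2: $t0=24+2=26
after add $t6, $t0, $t0: $t6=26+26=52
after add $t6, $t6, 19: $t6=52+19=71
sw $t6, (52) → M[52]=71
after sll $t6, $t6, 3: $t6=71<<3=568
halt.

568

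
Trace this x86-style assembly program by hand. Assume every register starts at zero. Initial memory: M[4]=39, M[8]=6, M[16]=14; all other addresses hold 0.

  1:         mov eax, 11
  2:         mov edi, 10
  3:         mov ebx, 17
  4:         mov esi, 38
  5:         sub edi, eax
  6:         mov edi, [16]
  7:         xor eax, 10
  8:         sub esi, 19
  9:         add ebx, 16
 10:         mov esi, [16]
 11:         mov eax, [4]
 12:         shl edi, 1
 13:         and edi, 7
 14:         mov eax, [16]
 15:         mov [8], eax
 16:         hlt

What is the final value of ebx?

mov eax, 11 → eax=11
mov edi, 10 → edi=10
mov ebx, 17 → ebx=17
mov esi, 38 → esi=38
sub edi, eax → edi=10-11=-1
mov edi, [16] → edi=M[16]=14
xor eax, 10 → eax=11^10=1
sub esi, 19 → esi=38-19=19
add ebx, 16 → ebx=17+16=33
mov esi, [16] → esi=M[16]=14
mov eax, [4] → eax=M[4]=39
shl edi, 1 → edi=14<<1=28
and edi, 7 → edi=28&7=4
mov eax, [16] → eax=M[16]=14
mov [8], eax → M[8]=14
halt.

33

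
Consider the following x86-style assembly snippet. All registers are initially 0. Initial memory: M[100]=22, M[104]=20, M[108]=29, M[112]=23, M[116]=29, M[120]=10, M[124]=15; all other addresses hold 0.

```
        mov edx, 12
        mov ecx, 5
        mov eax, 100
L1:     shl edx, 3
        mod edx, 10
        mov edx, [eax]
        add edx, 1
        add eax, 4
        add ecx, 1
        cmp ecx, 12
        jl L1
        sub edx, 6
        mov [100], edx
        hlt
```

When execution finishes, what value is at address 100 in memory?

10

mov edx, 12 → edx=12
mov ecx, 5 → ecx=5
mov eax, 100 → eax=100
shl edx, 3 → edx=12<<3=96
mod edx, 10 → edx=96%10=6
mov edx, [eax] → edx=M[100]=22
add edx, 1 → edx=22+1=23
add eax, 4 → eax=100+4=104
add ecx, 1 → ecx=5+1=6
cmp ecx, 12  (cmp 6,12)
jl L1: taken
shl edx, 3 → edx=23<<3=184
mod edx, 10 → edx=184%10=4
mov edx, [eax] → edx=M[104]=20
add edx, 1 → edx=20+1=21
add eax, 4 → eax=104+4=108
add ecx, 1 → ecx=6+1=7
cmp ecx, 12  (cmp 7,12)
jl L1: taken
shl edx, 3 → edx=21<<3=168
mod edx, 10 → edx=168%10=8
mov edx, [eax] → edx=M[108]=29
add edx, 1 → edx=29+1=30
add eax, 4 → eax=108+4=112
add ecx, 1 → ecx=7+1=8
cmp ecx, 12  (cmp 8,12)
jl L1: taken
shl edx, 3 → edx=30<<3=240
mod edx, 10 → edx=240%10=0
mov edx, [eax] → edx=M[112]=23
add edx, 1 → edx=23+1=24
add eax, 4 → eax=112+4=116
add ecx, 1 → ecx=8+1=9
cmp ecx, 12  (cmp 9,12)
jl L1: taken
shl edx, 3 → edx=24<<3=192
mod edx, 10 → edx=192%10=2
mov edx, [eax] → edx=M[116]=29
add edx, 1 → edx=29+1=30
add eax, 4 → eax=116+4=120
add ecx, 1 → ecx=9+1=10
cmp ecx, 12  (cmp 10,12)
jl L1: taken
shl edx, 3 → edx=30<<3=240
mod edx, 10 → edx=240%10=0
mov edx, [eax] → edx=M[120]=10
add edx, 1 → edx=10+1=11
add eax, 4 → eax=120+4=124
add ecx, 1 → ecx=10+1=11
cmp ecx, 12  (cmp 11,12)
jl L1: taken
shl edx, 3 → edx=11<<3=88
mod edx, 10 → edx=88%10=8
mov edx, [eax] → edx=M[124]=15
add edx, 1 → edx=15+1=16
add eax, 4 → eax=124+4=128
add ecx, 1 → ecx=11+1=12
cmp ecx, 12  (cmp 12,12)
jl L1: not taken
sub edx, 6 → edx=16-6=10
mov [100], edx → M[100]=10
halt.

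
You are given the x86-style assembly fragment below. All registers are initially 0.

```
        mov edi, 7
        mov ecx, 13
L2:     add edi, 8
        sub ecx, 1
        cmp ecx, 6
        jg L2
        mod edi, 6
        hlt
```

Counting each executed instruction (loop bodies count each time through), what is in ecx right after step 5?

edi=7
ecx=13
edi=7+8=15
ecx=13-1=12
cmp ecx, 6  (cmp 12,6)
After step 5: ecx = 12.

12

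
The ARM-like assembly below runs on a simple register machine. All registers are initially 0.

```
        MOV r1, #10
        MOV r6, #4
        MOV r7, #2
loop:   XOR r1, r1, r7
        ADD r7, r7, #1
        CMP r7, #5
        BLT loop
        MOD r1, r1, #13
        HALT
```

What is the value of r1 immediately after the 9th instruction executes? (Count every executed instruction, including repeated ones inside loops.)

11

after MOV r1, #10: r1=10
after MOV r6, #4: r6=4
after MOV r7, #2: r7=2
after XOR r1, r1, r7: r1=10^2=8
after ADD r7, r7, #1: r7=2+1=3
CMP r7, #5  (cmp 3,5)
BLT loop: taken
after XOR r1, r1, r7: r1=8^3=11
after ADD r7, r7, #1: r7=3+1=4
After step 9: r1 = 11.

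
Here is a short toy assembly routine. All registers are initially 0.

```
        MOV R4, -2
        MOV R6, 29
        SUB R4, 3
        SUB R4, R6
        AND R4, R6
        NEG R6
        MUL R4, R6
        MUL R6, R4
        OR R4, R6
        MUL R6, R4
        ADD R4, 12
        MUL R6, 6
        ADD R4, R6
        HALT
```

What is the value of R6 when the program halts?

-565152

after MOV R4, -2: R4=-2
after MOV R6, 29: R6=29
after SUB R4, 3: R4=(-2)-3=-5
after SUB R4, R6: R4=(-5)-29=-34
after AND R4, R6: R4=(-34)&29=28
after NEG R6: R6=-(29)=-29
after MUL R4, R6: R4=28*(-29)=-812
after MUL R6, R4: R6=(-29)*(-812)=23548
after OR R4, R6: R4=(-812)|23548=-4
after MUL R6, R4: R6=23548*(-4)=-94192
after ADD R4, 12: R4=(-4)+12=8
after MUL R6, 6: R6=(-94192)*6=-565152
after ADD R4, R6: R4=8+(-565152)=-565144
halt.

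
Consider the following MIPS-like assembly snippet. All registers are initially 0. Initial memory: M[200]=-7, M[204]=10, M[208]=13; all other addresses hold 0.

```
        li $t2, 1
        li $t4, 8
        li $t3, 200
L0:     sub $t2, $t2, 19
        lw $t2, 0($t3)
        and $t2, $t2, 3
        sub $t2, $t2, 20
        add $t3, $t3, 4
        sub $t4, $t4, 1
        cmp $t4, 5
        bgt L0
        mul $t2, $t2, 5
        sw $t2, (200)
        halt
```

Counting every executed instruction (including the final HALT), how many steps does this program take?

30

after li $t2, 1: $t2=1
after li $t4, 8: $t4=8
after li $t3, 200: $t3=200
after sub $t2, $t2, 19: $t2=1-19=-18
after lw $t2, 0($t3): $t2=M[200]=-7
after and $t2, $t2, 3: $t2=(-7)&3=1
after sub $t2, $t2, 20: $t2=1-20=-19
after add $t3, $t3, 4: $t3=200+4=204
after sub $t4, $t4, 1: $t4=8-1=7
cmp $t4, 5  (cmp 7,5)
bgt L0: taken
after sub $t2, $t2, 19: $t2=(-19)-19=-38
after lw $t2, 0($t3): $t2=M[204]=10
after and $t2, $t2, 3: $t2=10&3=2
after sub $t2, $t2, 20: $t2=2-20=-18
after add $t3, $t3, 4: $t3=204+4=208
after sub $t4, $t4, 1: $t4=7-1=6
cmp $t4, 5  (cmp 6,5)
bgt L0: taken
after sub $t2, $t2, 19: $t2=(-18)-19=-37
after lw $t2, 0($t3): $t2=M[208]=13
after and $t2, $t2, 3: $t2=13&3=1
after sub $t2, $t2, 20: $t2=1-20=-19
after add $t3, $t3, 4: $t3=208+4=212
after sub $t4, $t4, 1: $t4=6-1=5
cmp $t4, 5  (cmp 5,5)
bgt L0: not taken
after mul $t2, $t2, 5: $t2=(-19)*5=-95
sw $t2, (200) → M[200]=-95
halt.
Total executed instructions: 30.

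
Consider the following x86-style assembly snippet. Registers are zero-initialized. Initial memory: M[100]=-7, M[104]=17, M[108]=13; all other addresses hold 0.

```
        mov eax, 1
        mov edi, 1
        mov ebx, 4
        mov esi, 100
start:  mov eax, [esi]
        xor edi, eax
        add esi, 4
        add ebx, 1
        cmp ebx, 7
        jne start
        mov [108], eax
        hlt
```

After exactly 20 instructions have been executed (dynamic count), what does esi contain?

mov eax, 1 → eax=1
mov edi, 1 → edi=1
mov ebx, 4 → ebx=4
mov esi, 100 → esi=100
mov eax, [esi] → eax=M[100]=-7
xor edi, eax → edi=1^(-7)=-8
add esi, 4 → esi=100+4=104
add ebx, 1 → ebx=4+1=5
cmp ebx, 7  (cmp 5,7)
jne start: taken
mov eax, [esi] → eax=M[104]=17
xor edi, eax → edi=(-8)^17=-23
add esi, 4 → esi=104+4=108
add ebx, 1 → ebx=5+1=6
cmp ebx, 7  (cmp 6,7)
jne start: taken
mov eax, [esi] → eax=M[108]=13
xor edi, eax → edi=(-23)^13=-28
add esi, 4 → esi=108+4=112
add ebx, 1 → ebx=6+1=7
After step 20: esi = 112.

112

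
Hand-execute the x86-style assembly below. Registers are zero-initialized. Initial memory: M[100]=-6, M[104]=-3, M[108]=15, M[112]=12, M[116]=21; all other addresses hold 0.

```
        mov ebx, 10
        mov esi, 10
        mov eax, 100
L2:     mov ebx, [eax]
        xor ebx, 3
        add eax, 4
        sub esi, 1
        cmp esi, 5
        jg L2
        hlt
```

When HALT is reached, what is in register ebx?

after mov ebx, 10: ebx=10
after mov esi, 10: esi=10
after mov eax, 100: eax=100
after mov ebx, [eax]: ebx=M[100]=-6
after xor ebx, 3: ebx=(-6)^3=-7
after add eax, 4: eax=100+4=104
after sub esi, 1: esi=10-1=9
cmp esi, 5  (cmp 9,5)
jg L2: taken
after mov ebx, [eax]: ebx=M[104]=-3
after xor ebx, 3: ebx=(-3)^3=-2
after add eax, 4: eax=104+4=108
after sub esi, 1: esi=9-1=8
cmp esi, 5  (cmp 8,5)
jg L2: taken
after mov ebx, [eax]: ebx=M[108]=15
after xor ebx, 3: ebx=15^3=12
after add eax, 4: eax=108+4=112
after sub esi, 1: esi=8-1=7
cmp esi, 5  (cmp 7,5)
jg L2: taken
after mov ebx, [eax]: ebx=M[112]=12
after xor ebx, 3: ebx=12^3=15
after add eax, 4: eax=112+4=116
after sub esi, 1: esi=7-1=6
cmp esi, 5  (cmp 6,5)
jg L2: taken
after mov ebx, [eax]: ebx=M[116]=21
after xor ebx, 3: ebx=21^3=22
after add eax, 4: eax=116+4=120
after sub esi, 1: esi=6-1=5
cmp esi, 5  (cmp 5,5)
jg L2: not taken
halt.

22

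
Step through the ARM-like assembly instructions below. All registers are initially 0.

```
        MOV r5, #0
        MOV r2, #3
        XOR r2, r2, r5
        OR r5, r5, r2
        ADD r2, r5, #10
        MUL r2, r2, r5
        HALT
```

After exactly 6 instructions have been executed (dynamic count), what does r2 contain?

39

r5=0
r2=3
r2=3^0=3
r5=0|3=3
r2=3+10=13
r2=13*3=39
After step 6: r2 = 39.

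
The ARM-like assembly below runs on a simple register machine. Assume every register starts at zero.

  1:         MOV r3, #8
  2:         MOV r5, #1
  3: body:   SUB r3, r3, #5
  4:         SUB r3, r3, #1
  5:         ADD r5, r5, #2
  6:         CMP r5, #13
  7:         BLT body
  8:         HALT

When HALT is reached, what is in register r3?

-28

r3=8
r5=1
r3=8-5=3
r3=3-1=2
r5=1+2=3
CMP r5, #13  (cmp 3,13)
BLT body: taken
r3=2-5=-3
r3=(-3)-1=-4
r5=3+2=5
CMP r5, #13  (cmp 5,13)
BLT body: taken
r3=(-4)-5=-9
r3=(-9)-1=-10
r5=5+2=7
CMP r5, #13  (cmp 7,13)
BLT body: taken
r3=(-10)-5=-15
r3=(-15)-1=-16
r5=7+2=9
CMP r5, #13  (cmp 9,13)
BLT body: taken
r3=(-16)-5=-21
r3=(-21)-1=-22
r5=9+2=11
CMP r5, #13  (cmp 11,13)
BLT body: taken
r3=(-22)-5=-27
r3=(-27)-1=-28
r5=11+2=13
CMP r5, #13  (cmp 13,13)
BLT body: not taken
halt.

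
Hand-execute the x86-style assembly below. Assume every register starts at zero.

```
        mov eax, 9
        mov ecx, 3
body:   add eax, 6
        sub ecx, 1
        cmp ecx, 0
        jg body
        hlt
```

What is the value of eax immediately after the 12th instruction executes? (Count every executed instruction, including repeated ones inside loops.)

27

after mov eax, 9: eax=9
after mov ecx, 3: ecx=3
after add eax, 6: eax=9+6=15
after sub ecx, 1: ecx=3-1=2
cmp ecx, 0  (cmp 2,0)
jg body: taken
after add eax, 6: eax=15+6=21
after sub ecx, 1: ecx=2-1=1
cmp ecx, 0  (cmp 1,0)
jg body: taken
after add eax, 6: eax=21+6=27
after sub ecx, 1: ecx=1-1=0
After step 12: eax = 27.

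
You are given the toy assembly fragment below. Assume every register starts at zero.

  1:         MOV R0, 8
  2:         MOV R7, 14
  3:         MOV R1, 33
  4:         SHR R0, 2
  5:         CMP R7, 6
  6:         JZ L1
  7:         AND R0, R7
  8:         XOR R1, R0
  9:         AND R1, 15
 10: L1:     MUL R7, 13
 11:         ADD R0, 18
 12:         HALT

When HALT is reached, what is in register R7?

182

after MOV R0, 8: R0=8
after MOV R7, 14: R7=14
after MOV R1, 33: R1=33
after SHR R0, 2: R0=8>>2=2
CMP R7, 6  (cmp 14,6)
JZ L1: not taken
after AND R0, R7: R0=2&14=2
after XOR R1, R0: R1=33^2=35
after AND R1, 15: R1=35&15=3
after MUL R7, 13: R7=14*13=182
after ADD R0, 18: R0=2+18=20
halt.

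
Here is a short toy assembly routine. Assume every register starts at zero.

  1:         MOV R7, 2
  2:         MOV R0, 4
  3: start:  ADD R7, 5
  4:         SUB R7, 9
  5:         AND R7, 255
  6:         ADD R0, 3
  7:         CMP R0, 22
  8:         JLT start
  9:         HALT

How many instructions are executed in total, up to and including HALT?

39

MOV R7, 2 → R7=2
MOV R0, 4 → R0=4
ADD R7, 5 → R7=2+5=7
SUB R7, 9 → R7=7-9=-2
AND R7, 255 → R7=(-2)&255=254
ADD R0, 3 → R0=4+3=7
CMP R0, 22  (cmp 7,22)
JLT start: taken
ADD R7, 5 → R7=254+5=259
SUB R7, 9 → R7=259-9=250
AND R7, 255 → R7=250&255=250
ADD R0, 3 → R0=7+3=10
CMP R0, 22  (cmp 10,22)
JLT start: taken
ADD R7, 5 → R7=250+5=255
SUB R7, 9 → R7=255-9=246
AND R7, 255 → R7=246&255=246
ADD R0, 3 → R0=10+3=13
CMP R0, 22  (cmp 13,22)
JLT start: taken
ADD R7, 5 → R7=246+5=251
SUB R7, 9 → R7=251-9=242
AND R7, 255 → R7=242&255=242
ADD R0, 3 → R0=13+3=16
CMP R0, 22  (cmp 16,22)
JLT start: taken
ADD R7, 5 → R7=242+5=247
SUB R7, 9 → R7=247-9=238
AND R7, 255 → R7=238&255=238
ADD R0, 3 → R0=16+3=19
CMP R0, 22  (cmp 19,22)
JLT start: taken
ADD R7, 5 → R7=238+5=243
SUB R7, 9 → R7=243-9=234
AND R7, 255 → R7=234&255=234
ADD R0, 3 → R0=19+3=22
CMP R0, 22  (cmp 22,22)
JLT start: not taken
halt.
Total executed instructions: 39.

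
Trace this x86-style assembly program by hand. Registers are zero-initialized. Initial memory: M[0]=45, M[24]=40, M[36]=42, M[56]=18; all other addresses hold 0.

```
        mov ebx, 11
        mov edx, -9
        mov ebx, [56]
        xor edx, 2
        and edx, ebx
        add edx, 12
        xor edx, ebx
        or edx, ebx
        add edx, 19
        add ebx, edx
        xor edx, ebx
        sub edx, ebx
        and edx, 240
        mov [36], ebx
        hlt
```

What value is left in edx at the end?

32

mov ebx, 11 → ebx=11
mov edx, -9 → edx=-9
mov ebx, [56] → ebx=M[56]=18
xor edx, 2 → edx=(-9)^2=-11
and edx, ebx → edx=(-11)&18=16
add edx, 12 → edx=16+12=28
xor edx, ebx → edx=28^18=14
or edx, ebx → edx=14|18=30
add edx, 19 → edx=30+19=49
add ebx, edx → ebx=18+49=67
xor edx, ebx → edx=49^67=114
sub edx, ebx → edx=114-67=47
and edx, 240 → edx=47&240=32
mov [36], ebx → M[36]=67
halt.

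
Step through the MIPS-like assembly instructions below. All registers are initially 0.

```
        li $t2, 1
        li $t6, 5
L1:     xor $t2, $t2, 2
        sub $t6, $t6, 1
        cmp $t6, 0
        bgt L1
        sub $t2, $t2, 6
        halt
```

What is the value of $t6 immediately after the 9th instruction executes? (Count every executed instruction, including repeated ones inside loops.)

li $t2, 1 → $t2=1
li $t6, 5 → $t6=5
xor $t2, $t2, 2 → $t2=1^2=3
sub $t6, $t6, 1 → $t6=5-1=4
cmp $t6, 0  (cmp 4,0)
bgt L1: taken
xor $t2, $t2, 2 → $t2=3^2=1
sub $t6, $t6, 1 → $t6=4-1=3
cmp $t6, 0  (cmp 3,0)
After step 9: $t6 = 3.

3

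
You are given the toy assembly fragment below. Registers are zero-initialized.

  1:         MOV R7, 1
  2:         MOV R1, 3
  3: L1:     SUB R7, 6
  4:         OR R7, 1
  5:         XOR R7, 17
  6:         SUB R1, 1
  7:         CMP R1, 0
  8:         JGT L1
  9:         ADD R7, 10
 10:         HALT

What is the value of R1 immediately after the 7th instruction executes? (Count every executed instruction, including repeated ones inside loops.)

2

after MOV R7, 1: R7=1
after MOV R1, 3: R1=3
after SUB R7, 6: R7=1-6=-5
after OR R7, 1: R7=(-5)|1=-5
after XOR R7, 17: R7=(-5)^17=-22
after SUB R1, 1: R1=3-1=2
CMP R1, 0  (cmp 2,0)
After step 7: R1 = 2.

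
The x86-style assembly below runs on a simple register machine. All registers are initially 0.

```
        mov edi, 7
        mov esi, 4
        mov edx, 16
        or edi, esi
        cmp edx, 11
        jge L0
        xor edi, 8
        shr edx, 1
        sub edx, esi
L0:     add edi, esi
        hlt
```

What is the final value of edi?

11

after mov edi, 7: edi=7
after mov esi, 4: esi=4
after mov edx, 16: edx=16
after or edi, esi: edi=7|4=7
cmp edx, 11  (cmp 16,11)
jge L0: taken
after add edi, esi: edi=7+4=11
halt.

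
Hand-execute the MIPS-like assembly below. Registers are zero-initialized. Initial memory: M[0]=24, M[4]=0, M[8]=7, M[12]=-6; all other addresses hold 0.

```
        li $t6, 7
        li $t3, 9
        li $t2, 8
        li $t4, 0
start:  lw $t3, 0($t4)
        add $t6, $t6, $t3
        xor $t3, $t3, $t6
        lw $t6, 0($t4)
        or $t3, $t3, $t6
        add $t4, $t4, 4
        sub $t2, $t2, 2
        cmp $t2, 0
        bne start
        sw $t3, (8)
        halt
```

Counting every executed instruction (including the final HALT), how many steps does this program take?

$t6=7
$t3=9
$t2=8
$t4=0
$t3=M[0]=24
$t6=7+24=31
$t3=24^31=7
$t6=M[0]=24
$t3=7|24=31
$t4=0+4=4
$t2=8-2=6
cmp $t2, 0  (cmp 6,0)
bne start: taken
$t3=M[4]=0
$t6=24+0=24
$t3=0^24=24
$t6=M[4]=0
$t3=24|0=24
$t4=4+4=8
$t2=6-2=4
cmp $t2, 0  (cmp 4,0)
bne start: taken
$t3=M[8]=7
$t6=0+7=7
$t3=7^7=0
$t6=M[8]=7
$t3=0|7=7
$t4=8+4=12
$t2=4-2=2
cmp $t2, 0  (cmp 2,0)
bne start: taken
$t3=M[12]=-6
$t6=7+(-6)=1
$t3=(-6)^1=-5
$t6=M[12]=-6
$t3=(-5)|(-6)=-5
$t4=12+4=16
$t2=2-2=0
cmp $t2, 0  (cmp 0,0)
bne start: not taken
sw $t3, (8) → M[8]=-5
halt.
Total executed instructions: 42.

42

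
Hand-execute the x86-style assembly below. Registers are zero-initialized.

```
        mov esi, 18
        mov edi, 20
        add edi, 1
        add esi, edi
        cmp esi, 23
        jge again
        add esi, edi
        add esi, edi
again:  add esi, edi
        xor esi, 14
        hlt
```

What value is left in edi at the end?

esi=18
edi=20
edi=20+1=21
esi=18+21=39
cmp esi, 23  (cmp 39,23)
jge again: taken
esi=39+21=60
esi=60^14=50
halt.

21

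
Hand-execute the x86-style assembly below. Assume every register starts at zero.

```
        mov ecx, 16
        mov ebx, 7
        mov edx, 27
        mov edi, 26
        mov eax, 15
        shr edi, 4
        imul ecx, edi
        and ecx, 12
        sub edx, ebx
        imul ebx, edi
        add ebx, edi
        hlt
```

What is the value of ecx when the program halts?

after mov ecx, 16: ecx=16
after mov ebx, 7: ebx=7
after mov edx, 27: edx=27
after mov edi, 26: edi=26
after mov eax, 15: eax=15
after shr edi, 4: edi=26>>4=1
after imul ecx, edi: ecx=16*1=16
after and ecx, 12: ecx=16&12=0
after sub edx, ebx: edx=27-7=20
after imul ebx, edi: ebx=7*1=7
after add ebx, edi: ebx=7+1=8
halt.

0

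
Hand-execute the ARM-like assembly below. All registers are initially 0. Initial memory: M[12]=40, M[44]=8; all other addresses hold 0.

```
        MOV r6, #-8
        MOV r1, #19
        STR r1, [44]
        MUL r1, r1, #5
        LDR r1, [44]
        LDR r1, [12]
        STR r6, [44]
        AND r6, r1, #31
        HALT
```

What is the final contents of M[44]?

r6=-8
r1=19
STR r1, [44] → M[44]=19
r1=19*5=95
r1=M[44]=19
r1=M[12]=40
STR r6, [44] → M[44]=-8
r6=40&31=8
halt.

-8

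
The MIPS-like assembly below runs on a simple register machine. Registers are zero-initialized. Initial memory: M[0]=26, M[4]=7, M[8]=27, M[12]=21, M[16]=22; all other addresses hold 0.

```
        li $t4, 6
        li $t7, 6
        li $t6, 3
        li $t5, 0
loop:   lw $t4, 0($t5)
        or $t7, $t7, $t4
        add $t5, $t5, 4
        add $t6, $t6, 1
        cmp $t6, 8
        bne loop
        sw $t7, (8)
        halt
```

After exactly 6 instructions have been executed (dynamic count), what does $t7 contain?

after li $t4, 6: $t4=6
after li $t7, 6: $t7=6
after li $t6, 3: $t6=3
after li $t5, 0: $t5=0
after lw $t4, 0($t5): $t4=M[0]=26
after or $t7, $t7, $t4: $t7=6|26=30
After step 6: $t7 = 30.

30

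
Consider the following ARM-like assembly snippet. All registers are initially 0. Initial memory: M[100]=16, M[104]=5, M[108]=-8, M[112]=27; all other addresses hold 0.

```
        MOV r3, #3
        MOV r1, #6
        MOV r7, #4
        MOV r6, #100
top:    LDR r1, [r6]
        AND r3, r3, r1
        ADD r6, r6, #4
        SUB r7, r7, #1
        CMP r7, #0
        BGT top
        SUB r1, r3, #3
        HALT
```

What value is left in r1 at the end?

-3

r3=3
r1=6
r7=4
r6=100
r1=M[100]=16
r3=3&16=0
r6=100+4=104
r7=4-1=3
CMP r7, #0  (cmp 3,0)
BGT top: taken
r1=M[104]=5
r3=0&5=0
r6=104+4=108
r7=3-1=2
CMP r7, #0  (cmp 2,0)
BGT top: taken
r1=M[108]=-8
r3=0&(-8)=0
r6=108+4=112
r7=2-1=1
CMP r7, #0  (cmp 1,0)
BGT top: taken
r1=M[112]=27
r3=0&27=0
r6=112+4=116
r7=1-1=0
CMP r7, #0  (cmp 0,0)
BGT top: not taken
r1=0-3=-3
halt.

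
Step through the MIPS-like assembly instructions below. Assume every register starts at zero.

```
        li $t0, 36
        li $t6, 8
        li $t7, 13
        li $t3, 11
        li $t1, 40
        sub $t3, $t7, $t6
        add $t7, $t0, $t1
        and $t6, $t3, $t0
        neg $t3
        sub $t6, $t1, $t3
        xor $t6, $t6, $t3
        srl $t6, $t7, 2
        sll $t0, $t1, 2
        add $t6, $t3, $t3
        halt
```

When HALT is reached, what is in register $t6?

li $t0, 36 → $t0=36
li $t6, 8 → $t6=8
li $t7, 13 → $t7=13
li $t3, 11 → $t3=11
li $t1, 40 → $t1=40
sub $t3, $t7, $t6 → $t3=13-8=5
add $t7, $t0, $t1 → $t7=36+40=76
and $t6, $t3, $t0 → $t6=5&36=4
neg $t3 → $t3=-(5)=-5
sub $t6, $t1, $t3 → $t6=40-(-5)=45
xor $t6, $t6, $t3 → $t6=45^(-5)=-42
srl $t6, $t7, 2 → $t6=76>>2=19
sll $t0, $t1, 2 → $t0=40<<2=160
add $t6, $t3, $t3 → $t6=(-5)+(-5)=-10
halt.

-10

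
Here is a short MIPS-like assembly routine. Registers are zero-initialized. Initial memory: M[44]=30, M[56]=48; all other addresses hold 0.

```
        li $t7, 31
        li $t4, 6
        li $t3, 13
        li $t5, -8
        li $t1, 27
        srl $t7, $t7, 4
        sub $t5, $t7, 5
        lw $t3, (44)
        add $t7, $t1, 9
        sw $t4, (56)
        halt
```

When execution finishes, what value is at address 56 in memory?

li $t7, 31 → $t7=31
li $t4, 6 → $t4=6
li $t3, 13 → $t3=13
li $t5, -8 → $t5=-8
li $t1, 27 → $t1=27
srl $t7, $t7, 4 → $t7=31>>4=1
sub $t5, $t7, 5 → $t5=1-5=-4
lw $t3, (44) → $t3=M[44]=30
add $t7, $t1, 9 → $t7=27+9=36
sw $t4, (56) → M[56]=6
halt.

6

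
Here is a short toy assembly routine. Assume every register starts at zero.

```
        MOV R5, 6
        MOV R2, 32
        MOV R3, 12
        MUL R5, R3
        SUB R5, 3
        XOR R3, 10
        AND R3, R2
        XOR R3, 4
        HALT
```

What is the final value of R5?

after MOV R5, 6: R5=6
after MOV R2, 32: R2=32
after MOV R3, 12: R3=12
after MUL R5, R3: R5=6*12=72
after SUB R5, 3: R5=72-3=69
after XOR R3, 10: R3=12^10=6
after AND R3, R2: R3=6&32=0
after XOR R3, 4: R3=0^4=4
halt.

69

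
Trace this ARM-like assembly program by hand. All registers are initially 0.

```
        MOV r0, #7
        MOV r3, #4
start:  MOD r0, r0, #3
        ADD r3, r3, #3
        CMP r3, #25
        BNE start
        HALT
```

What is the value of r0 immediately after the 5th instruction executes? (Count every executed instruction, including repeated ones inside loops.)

1

r0=7
r3=4
r0=7%3=1
r3=4+3=7
CMP r3, #25  (cmp 7,25)
After step 5: r0 = 1.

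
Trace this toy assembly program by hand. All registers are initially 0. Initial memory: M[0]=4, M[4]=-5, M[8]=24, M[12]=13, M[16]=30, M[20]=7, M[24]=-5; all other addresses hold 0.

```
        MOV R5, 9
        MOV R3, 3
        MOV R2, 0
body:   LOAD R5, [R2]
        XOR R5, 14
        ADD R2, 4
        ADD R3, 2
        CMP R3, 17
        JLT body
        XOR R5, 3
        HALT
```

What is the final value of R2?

28

MOV R5, 9 → R5=9
MOV R3, 3 → R3=3
MOV R2, 0 → R2=0
LOAD R5, [R2] → R5=M[0]=4
XOR R5, 14 → R5=4^14=10
ADD R2, 4 → R2=0+4=4
ADD R3, 2 → R3=3+2=5
CMP R3, 17  (cmp 5,17)
JLT body: taken
LOAD R5, [R2] → R5=M[4]=-5
XOR R5, 14 → R5=(-5)^14=-11
ADD R2, 4 → R2=4+4=8
ADD R3, 2 → R3=5+2=7
CMP R3, 17  (cmp 7,17)
JLT body: taken
LOAD R5, [R2] → R5=M[8]=24
XOR R5, 14 → R5=24^14=22
ADD R2, 4 → R2=8+4=12
ADD R3, 2 → R3=7+2=9
CMP R3, 17  (cmp 9,17)
JLT body: taken
LOAD R5, [R2] → R5=M[12]=13
XOR R5, 14 → R5=13^14=3
ADD R2, 4 → R2=12+4=16
ADD R3, 2 → R3=9+2=11
CMP R3, 17  (cmp 11,17)
JLT body: taken
LOAD R5, [R2] → R5=M[16]=30
XOR R5, 14 → R5=30^14=16
ADD R2, 4 → R2=16+4=20
ADD R3, 2 → R3=11+2=13
CMP R3, 17  (cmp 13,17)
JLT body: taken
LOAD R5, [R2] → R5=M[20]=7
XOR R5, 14 → R5=7^14=9
ADD R2, 4 → R2=20+4=24
ADD R3, 2 → R3=13+2=15
CMP R3, 17  (cmp 15,17)
JLT body: taken
LOAD R5, [R2] → R5=M[24]=-5
XOR R5, 14 → R5=(-5)^14=-11
ADD R2, 4 → R2=24+4=28
ADD R3, 2 → R3=15+2=17
CMP R3, 17  (cmp 17,17)
JLT body: not taken
XOR R5, 3 → R5=(-11)^3=-10
halt.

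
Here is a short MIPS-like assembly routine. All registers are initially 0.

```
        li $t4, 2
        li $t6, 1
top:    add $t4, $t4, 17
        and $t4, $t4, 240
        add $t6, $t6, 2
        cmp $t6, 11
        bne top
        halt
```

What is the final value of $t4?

after li $t4, 2: $t4=2
after li $t6, 1: $t6=1
after add $t4, $t4, 17: $t4=2+17=19
after and $t4, $t4, 240: $t4=19&240=16
after add $t6, $t6, 2: $t6=1+2=3
cmp $t6, 11  (cmp 3,11)
bne top: taken
after add $t4, $t4, 17: $t4=16+17=33
after and $t4, $t4, 240: $t4=33&240=32
after add $t6, $t6, 2: $t6=3+2=5
cmp $t6, 11  (cmp 5,11)
bne top: taken
after add $t4, $t4, 17: $t4=32+17=49
after and $t4, $t4, 240: $t4=49&240=48
after add $t6, $t6, 2: $t6=5+2=7
cmp $t6, 11  (cmp 7,11)
bne top: taken
after add $t4, $t4, 17: $t4=48+17=65
after and $t4, $t4, 240: $t4=65&240=64
after add $t6, $t6, 2: $t6=7+2=9
cmp $t6, 11  (cmp 9,11)
bne top: taken
after add $t4, $t4, 17: $t4=64+17=81
after and $t4, $t4, 240: $t4=81&240=80
after add $t6, $t6, 2: $t6=9+2=11
cmp $t6, 11  (cmp 11,11)
bne top: not taken
halt.

80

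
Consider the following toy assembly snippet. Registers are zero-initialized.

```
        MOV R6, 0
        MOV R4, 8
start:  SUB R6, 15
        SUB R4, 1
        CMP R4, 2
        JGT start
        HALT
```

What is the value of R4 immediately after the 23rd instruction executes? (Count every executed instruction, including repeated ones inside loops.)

after MOV R6, 0: R6=0
after MOV R4, 8: R4=8
after SUB R6, 15: R6=0-15=-15
after SUB R4, 1: R4=8-1=7
CMP R4, 2  (cmp 7,2)
JGT start: taken
after SUB R6, 15: R6=(-15)-15=-30
after SUB R4, 1: R4=7-1=6
CMP R4, 2  (cmp 6,2)
JGT start: taken
after SUB R6, 15: R6=(-30)-15=-45
after SUB R4, 1: R4=6-1=5
CMP R4, 2  (cmp 5,2)
JGT start: taken
after SUB R6, 15: R6=(-45)-15=-60
after SUB R4, 1: R4=5-1=4
CMP R4, 2  (cmp 4,2)
JGT start: taken
after SUB R6, 15: R6=(-60)-15=-75
after SUB R4, 1: R4=4-1=3
CMP R4, 2  (cmp 3,2)
JGT start: taken
after SUB R6, 15: R6=(-75)-15=-90
After step 23: R4 = 3.

3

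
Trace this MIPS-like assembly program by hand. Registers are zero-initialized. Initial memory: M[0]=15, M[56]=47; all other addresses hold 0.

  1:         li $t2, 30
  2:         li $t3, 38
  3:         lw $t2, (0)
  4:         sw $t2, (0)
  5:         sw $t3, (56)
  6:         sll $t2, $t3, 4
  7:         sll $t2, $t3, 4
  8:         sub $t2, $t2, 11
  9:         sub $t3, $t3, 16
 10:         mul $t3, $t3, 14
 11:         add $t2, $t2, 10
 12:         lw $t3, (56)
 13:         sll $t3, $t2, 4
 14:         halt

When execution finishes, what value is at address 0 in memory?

li $t2, 30 → $t2=30
li $t3, 38 → $t3=38
lw $t2, (0) → $t2=M[0]=15
sw $t2, (0) → M[0]=15
sw $t3, (56) → M[56]=38
sll $t2, $t3, 4 → $t2=38<<4=608
sll $t2, $t3, 4 → $t2=38<<4=608
sub $t2, $t2, 11 → $t2=608-11=597
sub $t3, $t3, 16 → $t3=38-16=22
mul $t3, $t3, 14 → $t3=22*14=308
add $t2, $t2, 10 → $t2=597+10=607
lw $t3, (56) → $t3=M[56]=38
sll $t3, $t2, 4 → $t3=607<<4=9712
halt.

15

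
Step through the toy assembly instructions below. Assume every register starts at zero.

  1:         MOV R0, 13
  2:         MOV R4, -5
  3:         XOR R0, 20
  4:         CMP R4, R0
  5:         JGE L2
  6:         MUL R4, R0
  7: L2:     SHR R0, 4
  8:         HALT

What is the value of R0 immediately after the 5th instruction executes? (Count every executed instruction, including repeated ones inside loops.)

25

MOV R0, 13 → R0=13
MOV R4, -5 → R4=-5
XOR R0, 20 → R0=13^20=25
CMP R4, R0  (cmp -5,25)
JGE L2: not taken
After step 5: R0 = 25.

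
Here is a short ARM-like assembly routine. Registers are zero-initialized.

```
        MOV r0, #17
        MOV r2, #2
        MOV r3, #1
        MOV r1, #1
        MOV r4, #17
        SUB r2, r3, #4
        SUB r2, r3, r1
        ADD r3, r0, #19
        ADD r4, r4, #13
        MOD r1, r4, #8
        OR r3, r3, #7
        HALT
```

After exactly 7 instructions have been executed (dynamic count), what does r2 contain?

r0=17
r2=2
r3=1
r1=1
r4=17
r2=1-4=-3
r2=1-1=0
After step 7: r2 = 0.

0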